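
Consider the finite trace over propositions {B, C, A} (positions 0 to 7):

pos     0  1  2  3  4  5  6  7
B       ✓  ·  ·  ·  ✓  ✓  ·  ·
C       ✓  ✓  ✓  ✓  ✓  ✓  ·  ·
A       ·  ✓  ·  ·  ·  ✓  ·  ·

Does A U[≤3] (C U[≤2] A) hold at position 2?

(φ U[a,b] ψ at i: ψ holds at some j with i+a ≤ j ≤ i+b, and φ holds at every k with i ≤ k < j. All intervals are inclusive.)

False

Need some j in [2,5] with (C U[≤2] A), and A at every k in [2,j-1].
  j=2: (C U[≤2] A) — fails.
  j=3: (C U[≤2] A) holds, but A fails at k=2 → not this j.
  j=4: (C U[≤2] A) holds, but A fails at k=2 → not this j.
  j=5: (C U[≤2] A) holds, but A fails at k=2 → not this j.
No j in the window works → until fails.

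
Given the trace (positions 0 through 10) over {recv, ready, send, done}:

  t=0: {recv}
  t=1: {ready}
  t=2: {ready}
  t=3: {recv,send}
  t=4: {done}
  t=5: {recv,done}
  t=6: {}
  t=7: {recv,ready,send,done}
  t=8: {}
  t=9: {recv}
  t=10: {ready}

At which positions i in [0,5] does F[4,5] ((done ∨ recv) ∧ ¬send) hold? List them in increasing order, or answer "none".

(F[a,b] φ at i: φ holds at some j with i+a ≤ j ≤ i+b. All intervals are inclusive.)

Evaluate at each i in [0,5]:
  i=0: ✓ (witness j=4)
  i=1: ✓ (witness j=5)
  i=2: ✗ (none in [6,7])
  i=3: ✗ (none in [7,8])
  i=4: ✓ (witness j=9)
  i=5: ✓ (witness j=9)

0, 1, 4, 5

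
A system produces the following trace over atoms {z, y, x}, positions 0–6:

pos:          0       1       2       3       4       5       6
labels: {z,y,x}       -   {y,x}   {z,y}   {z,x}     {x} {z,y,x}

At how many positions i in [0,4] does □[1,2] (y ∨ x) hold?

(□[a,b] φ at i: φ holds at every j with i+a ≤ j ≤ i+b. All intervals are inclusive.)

4

Evaluate at each i in [0,4]:
  i=0: ✗ (fails at j=1)
  i=1: ✓ (all of [2,3])
  i=2: ✓ (all of [3,4])
  i=3: ✓ (all of [4,5])
  i=4: ✓ (all of [5,6])
Positions where it holds: {1, 2, 3, 4} → 4.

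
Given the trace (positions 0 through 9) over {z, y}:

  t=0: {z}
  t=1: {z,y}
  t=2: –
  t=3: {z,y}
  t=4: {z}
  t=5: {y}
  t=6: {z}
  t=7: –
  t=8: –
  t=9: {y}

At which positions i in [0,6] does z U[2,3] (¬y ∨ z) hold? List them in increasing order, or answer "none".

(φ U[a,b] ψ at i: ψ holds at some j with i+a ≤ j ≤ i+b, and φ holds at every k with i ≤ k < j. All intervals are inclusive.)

Evaluate at each i in [0,6]:
  i=0: ✓ (rhs at j=2; lhs holds on [0,1])
  i=1: ✗ (lhs fails at k=2 before rhs at j=3)
  i=2: ✗ (lhs fails at k=2 before rhs at j=4)
  i=3: ✗ (lhs fails at k=5 before rhs at j=6)
  i=4: ✗ (lhs fails at k=5 before rhs at j=6)
  i=5: ✗ (lhs fails at k=5 before rhs at j=7)
  i=6: ✗ (lhs fails at k=7 before rhs at j=8)

0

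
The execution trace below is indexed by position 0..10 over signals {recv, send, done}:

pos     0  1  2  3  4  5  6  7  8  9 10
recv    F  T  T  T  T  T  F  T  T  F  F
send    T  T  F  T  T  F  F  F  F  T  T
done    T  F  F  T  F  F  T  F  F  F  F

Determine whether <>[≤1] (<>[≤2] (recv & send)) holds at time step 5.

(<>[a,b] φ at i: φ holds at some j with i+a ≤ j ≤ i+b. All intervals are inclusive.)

No

Check <>[≤2] (recv & send) at each j in [5,6]:
  j=5: fails (none in [5,7])
  j=6: fails (none in [6,8])
No position in the window satisfies it → formula fails.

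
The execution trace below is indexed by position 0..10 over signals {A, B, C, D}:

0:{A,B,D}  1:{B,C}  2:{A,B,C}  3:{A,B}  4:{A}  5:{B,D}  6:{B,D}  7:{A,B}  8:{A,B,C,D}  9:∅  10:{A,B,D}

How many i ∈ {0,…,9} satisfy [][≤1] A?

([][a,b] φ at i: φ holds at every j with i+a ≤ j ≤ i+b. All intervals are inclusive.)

3

Evaluate at each i in [0,9]:
  i=0: ✗ (fails at j=1)
  i=1: ✗ (fails at j=1)
  i=2: ✓ (all of [2,3])
  i=3: ✓ (all of [3,4])
  i=4: ✗ (fails at j=5)
  i=5: ✗ (fails at j=5)
  i=6: ✗ (fails at j=6)
  i=7: ✓ (all of [7,8])
  i=8: ✗ (fails at j=9)
  i=9: ✗ (fails at j=9)
Positions where it holds: {2, 3, 7} → 3.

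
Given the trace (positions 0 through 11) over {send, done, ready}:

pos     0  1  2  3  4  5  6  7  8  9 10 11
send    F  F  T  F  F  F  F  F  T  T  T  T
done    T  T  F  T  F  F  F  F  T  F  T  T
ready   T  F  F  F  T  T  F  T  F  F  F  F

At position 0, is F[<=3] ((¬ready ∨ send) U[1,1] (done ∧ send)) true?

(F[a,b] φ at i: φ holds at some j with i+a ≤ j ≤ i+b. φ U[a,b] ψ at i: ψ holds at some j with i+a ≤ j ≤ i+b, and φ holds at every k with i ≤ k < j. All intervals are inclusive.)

Does not hold

Check ((¬ready ∨ send) U[1,1] (done ∧ send)) at each j in [0,3]:
  j=0: fails
  j=1: fails
  j=2: fails
  j=3: fails
No position in the window satisfies it → formula fails.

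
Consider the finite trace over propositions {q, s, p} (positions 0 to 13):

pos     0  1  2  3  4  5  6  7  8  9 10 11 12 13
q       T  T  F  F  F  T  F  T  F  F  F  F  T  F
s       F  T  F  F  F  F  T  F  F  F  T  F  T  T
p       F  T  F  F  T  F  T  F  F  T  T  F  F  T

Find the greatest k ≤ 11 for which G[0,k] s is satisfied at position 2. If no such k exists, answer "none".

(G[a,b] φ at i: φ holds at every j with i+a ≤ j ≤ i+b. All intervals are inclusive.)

s must hold from j=2 onward; find where it first fails.
  j=2: fails → no k works.

none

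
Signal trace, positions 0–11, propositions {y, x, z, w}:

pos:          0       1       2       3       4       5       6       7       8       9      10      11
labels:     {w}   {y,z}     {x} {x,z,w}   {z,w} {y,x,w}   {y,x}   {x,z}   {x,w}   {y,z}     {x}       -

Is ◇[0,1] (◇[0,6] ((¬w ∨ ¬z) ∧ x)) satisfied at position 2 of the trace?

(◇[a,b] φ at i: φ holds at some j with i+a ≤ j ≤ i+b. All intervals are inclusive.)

Check ◇[0,6] ((¬w ∨ ¬z) ∧ x) at each j in [2,3]:
  j=2: holds (witness at 2)
  j=3: holds (witness at 5)
Found at j=2 → formula holds.

Yes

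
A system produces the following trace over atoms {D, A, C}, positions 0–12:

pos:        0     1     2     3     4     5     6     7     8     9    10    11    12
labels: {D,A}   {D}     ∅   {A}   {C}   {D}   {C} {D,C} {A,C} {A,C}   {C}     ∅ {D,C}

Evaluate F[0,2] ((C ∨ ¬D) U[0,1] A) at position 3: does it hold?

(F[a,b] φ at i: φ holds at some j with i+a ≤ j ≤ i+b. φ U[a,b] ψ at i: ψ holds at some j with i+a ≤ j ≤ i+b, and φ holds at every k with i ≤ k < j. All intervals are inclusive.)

Holds

Check ((C ∨ ¬D) U[0,1] A) at each j in [3,5]:
  j=3: holds
  j=4: fails
  j=5: fails
Found at j=3 → formula holds.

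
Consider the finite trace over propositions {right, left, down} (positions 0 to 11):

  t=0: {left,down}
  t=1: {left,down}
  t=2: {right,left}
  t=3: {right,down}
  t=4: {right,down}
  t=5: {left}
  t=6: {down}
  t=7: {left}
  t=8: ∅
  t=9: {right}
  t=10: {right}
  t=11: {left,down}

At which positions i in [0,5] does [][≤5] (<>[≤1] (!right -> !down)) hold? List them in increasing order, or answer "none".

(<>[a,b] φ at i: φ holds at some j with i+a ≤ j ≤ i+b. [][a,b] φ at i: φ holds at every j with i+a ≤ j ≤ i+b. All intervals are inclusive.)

1, 2, 3, 4, 5

Evaluate at each i in [0,5]:
  i=0: ✗ (fails at j=0)
  i=1: ✓ (all of [1,6])
  i=2: ✓ (all of [2,7])
  i=3: ✓ (all of [3,8])
  i=4: ✓ (all of [4,9])
  i=5: ✓ (all of [5,10])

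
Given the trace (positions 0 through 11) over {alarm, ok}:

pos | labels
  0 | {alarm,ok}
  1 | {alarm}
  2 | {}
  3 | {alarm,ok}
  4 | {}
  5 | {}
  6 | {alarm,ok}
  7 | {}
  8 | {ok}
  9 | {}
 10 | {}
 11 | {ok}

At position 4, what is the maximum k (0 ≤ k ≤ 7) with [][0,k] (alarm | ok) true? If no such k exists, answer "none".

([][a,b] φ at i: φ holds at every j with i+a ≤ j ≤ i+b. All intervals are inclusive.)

none

(alarm | ok) must hold from j=4 onward; find where it first fails.
  j=4: fails → no k works.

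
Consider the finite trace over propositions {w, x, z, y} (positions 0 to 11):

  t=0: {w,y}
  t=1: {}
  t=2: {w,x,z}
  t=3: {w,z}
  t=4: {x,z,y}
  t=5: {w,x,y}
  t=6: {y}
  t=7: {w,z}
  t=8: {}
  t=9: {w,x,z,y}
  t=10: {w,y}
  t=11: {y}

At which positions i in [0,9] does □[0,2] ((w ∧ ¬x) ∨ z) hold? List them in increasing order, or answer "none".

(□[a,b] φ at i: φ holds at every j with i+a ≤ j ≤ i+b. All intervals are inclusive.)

Evaluate at each i in [0,9]:
  i=0: ✗ (fails at j=1)
  i=1: ✗ (fails at j=1)
  i=2: ✓ (all of [2,4])
  i=3: ✗ (fails at j=5)
  i=4: ✗ (fails at j=5)
  i=5: ✗ (fails at j=5)
  i=6: ✗ (fails at j=6)
  i=7: ✗ (fails at j=8)
  i=8: ✗ (fails at j=8)
  i=9: ✗ (fails at j=11)

2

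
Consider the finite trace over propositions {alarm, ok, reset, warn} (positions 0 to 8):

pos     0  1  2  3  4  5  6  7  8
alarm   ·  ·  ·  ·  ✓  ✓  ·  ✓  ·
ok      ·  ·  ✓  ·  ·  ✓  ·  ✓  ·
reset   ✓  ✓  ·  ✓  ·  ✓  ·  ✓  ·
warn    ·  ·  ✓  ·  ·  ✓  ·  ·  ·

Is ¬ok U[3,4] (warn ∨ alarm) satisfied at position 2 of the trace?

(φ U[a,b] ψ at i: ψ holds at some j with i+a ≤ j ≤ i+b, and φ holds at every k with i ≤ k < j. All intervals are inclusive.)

False

Need some j in [5,6] with (warn ∨ alarm), and ¬ok at every k in [2,j-1].
  j=5: (warn ∨ alarm) holds, but ¬ok fails at k=2 → not this j.
  j=6: (warn ∨ alarm) false.
No j in the window works → until fails.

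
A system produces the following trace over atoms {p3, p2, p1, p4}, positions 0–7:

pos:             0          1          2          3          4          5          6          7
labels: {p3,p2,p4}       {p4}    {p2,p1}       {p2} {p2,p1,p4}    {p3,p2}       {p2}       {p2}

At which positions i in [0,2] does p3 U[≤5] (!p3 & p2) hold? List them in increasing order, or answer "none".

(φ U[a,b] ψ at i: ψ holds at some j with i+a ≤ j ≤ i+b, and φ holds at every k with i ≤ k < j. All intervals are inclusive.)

2

Evaluate at each i in [0,2]:
  i=0: ✗ (lhs fails at k=1 before rhs at j=2)
  i=1: ✗ (lhs fails at k=1 before rhs at j=2)
  i=2: ✓ (rhs at j=2)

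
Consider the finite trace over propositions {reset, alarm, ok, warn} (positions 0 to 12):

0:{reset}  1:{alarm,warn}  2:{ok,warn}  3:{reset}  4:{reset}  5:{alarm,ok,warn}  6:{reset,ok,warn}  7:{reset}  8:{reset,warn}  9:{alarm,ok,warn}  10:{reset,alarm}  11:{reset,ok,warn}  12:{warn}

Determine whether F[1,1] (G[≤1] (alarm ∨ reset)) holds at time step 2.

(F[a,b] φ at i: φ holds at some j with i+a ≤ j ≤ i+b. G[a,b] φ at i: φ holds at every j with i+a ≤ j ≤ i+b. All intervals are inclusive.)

Check G[≤1] (alarm ∨ reset) at each j in [3,3]:
  j=3: holds on [3,4]
Found at j=3 → formula holds.

True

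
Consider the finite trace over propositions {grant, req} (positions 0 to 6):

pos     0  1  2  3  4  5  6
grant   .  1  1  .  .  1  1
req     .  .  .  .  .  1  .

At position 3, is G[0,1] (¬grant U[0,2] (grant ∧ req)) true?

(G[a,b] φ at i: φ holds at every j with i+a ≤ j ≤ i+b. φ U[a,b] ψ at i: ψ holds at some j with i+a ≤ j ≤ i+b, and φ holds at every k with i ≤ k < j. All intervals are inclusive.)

Holds

Check (¬grant U[0,2] (grant ∧ req)) at every j in [3,4]:
  j=3: holds
  j=4: holds
All positions satisfy it → formula holds.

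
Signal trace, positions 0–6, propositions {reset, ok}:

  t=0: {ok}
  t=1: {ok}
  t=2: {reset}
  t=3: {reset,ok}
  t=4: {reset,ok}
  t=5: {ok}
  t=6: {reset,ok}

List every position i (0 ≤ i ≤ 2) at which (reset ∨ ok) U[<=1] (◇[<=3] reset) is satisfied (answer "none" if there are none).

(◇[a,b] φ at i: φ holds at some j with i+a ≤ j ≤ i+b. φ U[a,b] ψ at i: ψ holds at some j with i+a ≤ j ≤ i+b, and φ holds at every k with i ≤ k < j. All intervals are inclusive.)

0, 1, 2

Evaluate at each i in [0,2]:
  i=0: ✓ (rhs at j=0)
  i=1: ✓ (rhs at j=1)
  i=2: ✓ (rhs at j=2)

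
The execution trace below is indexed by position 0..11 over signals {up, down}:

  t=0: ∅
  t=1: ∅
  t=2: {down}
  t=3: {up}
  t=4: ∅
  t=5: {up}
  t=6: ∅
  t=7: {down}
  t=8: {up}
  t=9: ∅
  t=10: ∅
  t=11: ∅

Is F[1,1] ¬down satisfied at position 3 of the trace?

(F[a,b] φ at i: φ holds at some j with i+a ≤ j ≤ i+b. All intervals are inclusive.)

True

Check ¬down at each j in [4,4]:
  j=4: true
Found at j=4 → formula holds.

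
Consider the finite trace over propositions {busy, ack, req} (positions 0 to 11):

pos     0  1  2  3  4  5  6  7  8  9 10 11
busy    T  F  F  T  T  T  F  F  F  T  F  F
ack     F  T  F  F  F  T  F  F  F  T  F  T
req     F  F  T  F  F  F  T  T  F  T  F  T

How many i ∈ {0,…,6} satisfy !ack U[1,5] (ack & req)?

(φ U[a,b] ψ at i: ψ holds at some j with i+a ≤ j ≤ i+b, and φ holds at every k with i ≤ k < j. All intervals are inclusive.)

Evaluate at each i in [0,6]:
  i=0: ✗ (no rhs in [1,5])
  i=1: ✗ (no rhs in [2,6])
  i=2: ✗ (no rhs in [3,7])
  i=3: ✗ (no rhs in [4,8])
  i=4: ✗ (lhs fails at k=5 before rhs at j=9)
  i=5: ✗ (lhs fails at k=5 before rhs at j=9)
  i=6: ✓ (rhs at j=9; lhs holds on [6,8])
Positions where it holds: {6} → 1.

1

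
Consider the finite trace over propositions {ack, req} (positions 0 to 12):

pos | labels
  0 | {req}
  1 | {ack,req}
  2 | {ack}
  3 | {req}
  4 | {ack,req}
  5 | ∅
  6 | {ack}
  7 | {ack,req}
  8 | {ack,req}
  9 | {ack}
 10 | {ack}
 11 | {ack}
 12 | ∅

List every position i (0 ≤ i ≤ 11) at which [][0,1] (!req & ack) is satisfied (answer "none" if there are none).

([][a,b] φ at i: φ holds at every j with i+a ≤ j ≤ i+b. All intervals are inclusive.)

Evaluate at each i in [0,11]:
  i=0: ✗ (fails at j=0)
  i=1: ✗ (fails at j=1)
  i=2: ✗ (fails at j=3)
  i=3: ✗ (fails at j=3)
  i=4: ✗ (fails at j=4)
  i=5: ✗ (fails at j=5)
  i=6: ✗ (fails at j=7)
  i=7: ✗ (fails at j=7)
  i=8: ✗ (fails at j=8)
  i=9: ✓ (all of [9,10])
  i=10: ✓ (all of [10,11])
  i=11: ✗ (fails at j=12)

9, 10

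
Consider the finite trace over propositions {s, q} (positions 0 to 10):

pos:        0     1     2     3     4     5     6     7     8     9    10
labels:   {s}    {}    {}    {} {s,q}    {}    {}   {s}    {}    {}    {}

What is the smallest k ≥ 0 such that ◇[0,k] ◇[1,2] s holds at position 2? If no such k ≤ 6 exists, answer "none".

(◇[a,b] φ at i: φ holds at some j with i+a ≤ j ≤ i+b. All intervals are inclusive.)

Scan j = 2,3,… for ◇[1,2] s:
  j=2: holds
First hit at j=2, so smallest k = 2-2 = 0.

0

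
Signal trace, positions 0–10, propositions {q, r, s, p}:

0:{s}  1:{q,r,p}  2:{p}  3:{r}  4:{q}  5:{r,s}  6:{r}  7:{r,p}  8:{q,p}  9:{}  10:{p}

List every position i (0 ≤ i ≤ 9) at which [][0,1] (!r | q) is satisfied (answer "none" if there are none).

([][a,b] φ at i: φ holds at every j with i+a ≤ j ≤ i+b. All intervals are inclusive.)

Evaluate at each i in [0,9]:
  i=0: ✓ (all of [0,1])
  i=1: ✓ (all of [1,2])
  i=2: ✗ (fails at j=3)
  i=3: ✗ (fails at j=3)
  i=4: ✗ (fails at j=5)
  i=5: ✗ (fails at j=5)
  i=6: ✗ (fails at j=6)
  i=7: ✗ (fails at j=7)
  i=8: ✓ (all of [8,9])
  i=9: ✓ (all of [9,10])

0, 1, 8, 9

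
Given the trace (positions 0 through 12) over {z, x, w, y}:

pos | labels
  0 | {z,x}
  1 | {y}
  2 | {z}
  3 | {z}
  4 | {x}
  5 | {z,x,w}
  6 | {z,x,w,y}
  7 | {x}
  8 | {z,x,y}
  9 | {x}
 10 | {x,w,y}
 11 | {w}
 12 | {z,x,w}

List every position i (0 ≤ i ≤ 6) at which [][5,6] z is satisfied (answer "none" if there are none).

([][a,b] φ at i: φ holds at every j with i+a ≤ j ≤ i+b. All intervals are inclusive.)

0

Evaluate at each i in [0,6]:
  i=0: ✓ (all of [5,6])
  i=1: ✗ (fails at j=7)
  i=2: ✗ (fails at j=7)
  i=3: ✗ (fails at j=9)
  i=4: ✗ (fails at j=9)
  i=5: ✗ (fails at j=10)
  i=6: ✗ (fails at j=11)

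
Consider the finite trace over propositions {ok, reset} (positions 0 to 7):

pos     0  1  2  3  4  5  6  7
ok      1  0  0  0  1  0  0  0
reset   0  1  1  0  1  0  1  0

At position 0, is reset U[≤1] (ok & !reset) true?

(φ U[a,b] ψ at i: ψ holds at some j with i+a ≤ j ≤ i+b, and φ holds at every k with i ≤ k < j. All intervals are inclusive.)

Need some j in [0,1] with (ok & !reset), and reset at every k in [0,j-1].
  j=0: (ok & !reset) holds; no prefix to check → satisfied.

Yes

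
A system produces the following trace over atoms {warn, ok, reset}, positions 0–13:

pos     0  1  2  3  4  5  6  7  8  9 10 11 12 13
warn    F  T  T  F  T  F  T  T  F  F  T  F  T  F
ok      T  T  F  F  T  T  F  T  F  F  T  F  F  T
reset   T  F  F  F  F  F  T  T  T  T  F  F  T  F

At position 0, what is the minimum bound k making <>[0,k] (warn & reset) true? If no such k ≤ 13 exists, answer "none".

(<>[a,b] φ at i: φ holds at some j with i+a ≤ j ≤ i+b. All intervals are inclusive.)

6

Scan j = 0,1,… for (warn & reset):
  j=0: fails
  j=1: fails
  j=2: fails
  j=3: fails
  j=4: fails
  j=5: fails
  j=6: holds
First hit at j=6, so smallest k = 6-0 = 6.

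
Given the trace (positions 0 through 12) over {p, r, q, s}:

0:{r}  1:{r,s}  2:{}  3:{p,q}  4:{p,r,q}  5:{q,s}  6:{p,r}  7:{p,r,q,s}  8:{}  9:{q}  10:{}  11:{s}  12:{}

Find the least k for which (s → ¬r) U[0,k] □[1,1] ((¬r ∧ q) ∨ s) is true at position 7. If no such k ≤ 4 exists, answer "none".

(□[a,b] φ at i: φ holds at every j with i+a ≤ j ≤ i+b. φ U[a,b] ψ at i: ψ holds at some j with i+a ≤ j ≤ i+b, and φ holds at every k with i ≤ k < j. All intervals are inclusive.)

none

Need earliest j ≥ 7 with □[1,1] ((¬r ∧ q) ∨ s), and (s → ¬r) at every k in [7,j-1].
  j=7: rhs fails.
  j=8: rhs holds but lhs fails at k=7.
  j=9: rhs fails.
  j=10: rhs holds but lhs fails at k=7.
  j=11: rhs fails.
No witness within the range → none.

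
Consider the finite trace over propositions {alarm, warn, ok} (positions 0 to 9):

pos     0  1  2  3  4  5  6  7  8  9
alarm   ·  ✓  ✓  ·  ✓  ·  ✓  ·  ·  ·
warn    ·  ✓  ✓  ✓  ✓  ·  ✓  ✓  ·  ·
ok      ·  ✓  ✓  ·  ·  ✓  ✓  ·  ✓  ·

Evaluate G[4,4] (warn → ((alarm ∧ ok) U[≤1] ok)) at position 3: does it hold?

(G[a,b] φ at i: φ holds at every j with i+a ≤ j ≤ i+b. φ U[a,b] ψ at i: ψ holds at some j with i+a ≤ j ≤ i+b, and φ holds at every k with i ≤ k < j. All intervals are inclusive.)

Does not hold

Check (warn → ((alarm ∧ ok) U[≤1] ok)) at every j in [7,7]:
  j=7: antecedent true; consequent fails → ✗
Fails at j=7 → formula fails.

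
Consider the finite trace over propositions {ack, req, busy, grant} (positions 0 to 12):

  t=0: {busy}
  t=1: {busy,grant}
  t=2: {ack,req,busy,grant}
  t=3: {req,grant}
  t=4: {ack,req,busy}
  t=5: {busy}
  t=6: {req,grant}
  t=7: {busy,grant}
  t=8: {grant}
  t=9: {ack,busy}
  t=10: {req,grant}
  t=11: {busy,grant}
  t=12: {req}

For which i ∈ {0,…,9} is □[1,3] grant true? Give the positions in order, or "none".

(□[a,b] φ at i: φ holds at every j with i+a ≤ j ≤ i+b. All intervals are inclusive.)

0, 5

Evaluate at each i in [0,9]:
  i=0: ✓ (all of [1,3])
  i=1: ✗ (fails at j=4)
  i=2: ✗ (fails at j=4)
  i=3: ✗ (fails at j=4)
  i=4: ✗ (fails at j=5)
  i=5: ✓ (all of [6,8])
  i=6: ✗ (fails at j=9)
  i=7: ✗ (fails at j=9)
  i=8: ✗ (fails at j=9)
  i=9: ✗ (fails at j=12)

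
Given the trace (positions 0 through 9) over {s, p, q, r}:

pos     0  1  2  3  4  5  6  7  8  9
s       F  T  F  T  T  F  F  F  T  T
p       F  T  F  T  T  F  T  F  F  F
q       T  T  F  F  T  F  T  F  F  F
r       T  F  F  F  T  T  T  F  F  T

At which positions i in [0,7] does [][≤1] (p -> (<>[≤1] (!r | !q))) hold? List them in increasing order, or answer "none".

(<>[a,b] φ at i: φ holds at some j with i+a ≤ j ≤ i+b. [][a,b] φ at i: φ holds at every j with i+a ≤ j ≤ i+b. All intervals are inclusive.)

0, 1, 2, 3, 4, 5, 6, 7

Evaluate at each i in [0,7]:
  i=0: ✓ (all of [0,1])
  i=1: ✓ (all of [1,2])
  i=2: ✓ (all of [2,3])
  i=3: ✓ (all of [3,4])
  i=4: ✓ (all of [4,5])
  i=5: ✓ (all of [5,6])
  i=6: ✓ (all of [6,7])
  i=7: ✓ (all of [7,8])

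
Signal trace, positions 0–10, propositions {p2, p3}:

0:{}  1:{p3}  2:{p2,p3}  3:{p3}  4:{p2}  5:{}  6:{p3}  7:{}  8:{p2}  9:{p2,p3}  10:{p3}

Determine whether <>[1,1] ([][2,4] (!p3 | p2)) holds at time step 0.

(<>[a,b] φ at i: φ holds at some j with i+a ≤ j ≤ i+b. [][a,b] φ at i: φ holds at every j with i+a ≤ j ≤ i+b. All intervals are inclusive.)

False

Check [][2,4] (!p3 | p2) at each j in [1,1]:
  j=1: fails at 3
No position in the window satisfies it → formula fails.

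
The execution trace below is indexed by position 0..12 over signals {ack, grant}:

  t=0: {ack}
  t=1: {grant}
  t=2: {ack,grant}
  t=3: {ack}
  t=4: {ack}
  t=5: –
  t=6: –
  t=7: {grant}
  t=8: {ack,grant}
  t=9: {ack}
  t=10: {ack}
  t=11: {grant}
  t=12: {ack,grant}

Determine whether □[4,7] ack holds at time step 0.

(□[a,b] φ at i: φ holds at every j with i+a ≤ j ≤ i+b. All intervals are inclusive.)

No

Check ack at every j in [4,7]:
  j=4: true
  j=5: false
  j=6: false
  j=7: false
Fails at j=5 → formula fails.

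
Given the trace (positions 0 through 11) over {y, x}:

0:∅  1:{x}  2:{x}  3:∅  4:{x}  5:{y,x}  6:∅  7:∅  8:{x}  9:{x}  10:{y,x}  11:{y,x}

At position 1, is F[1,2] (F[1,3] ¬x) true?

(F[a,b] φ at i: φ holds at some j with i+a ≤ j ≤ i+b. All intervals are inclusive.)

Check F[1,3] ¬x at each j in [2,3]:
  j=2: holds (witness at 3)
  j=3: holds (witness at 6)
Found at j=2 → formula holds.

True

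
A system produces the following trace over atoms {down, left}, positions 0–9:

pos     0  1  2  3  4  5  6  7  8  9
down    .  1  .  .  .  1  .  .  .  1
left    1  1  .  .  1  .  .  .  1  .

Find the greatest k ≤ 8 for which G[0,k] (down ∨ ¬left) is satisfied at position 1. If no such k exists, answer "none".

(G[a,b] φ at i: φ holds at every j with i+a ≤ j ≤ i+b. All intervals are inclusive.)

2

(down ∨ ¬left) must hold from j=1 onward; find where it first fails.
  j=1: holds
  j=2: holds
  j=3: holds
  j=4: fails
Holds on [1,3], so largest k = 2.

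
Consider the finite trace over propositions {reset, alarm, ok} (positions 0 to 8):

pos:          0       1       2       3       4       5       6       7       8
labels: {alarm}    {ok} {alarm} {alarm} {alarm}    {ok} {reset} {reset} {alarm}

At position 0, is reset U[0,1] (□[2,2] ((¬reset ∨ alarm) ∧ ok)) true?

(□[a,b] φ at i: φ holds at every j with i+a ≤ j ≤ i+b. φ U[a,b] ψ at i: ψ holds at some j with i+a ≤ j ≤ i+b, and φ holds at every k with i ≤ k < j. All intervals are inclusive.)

Need some j in [0,1] with □[2,2] ((¬reset ∨ alarm) ∧ ok), and reset at every k in [0,j-1].
  j=0: □[2,2] ((¬reset ∨ alarm) ∧ ok) — fails at 2.
  j=1: □[2,2] ((¬reset ∨ alarm) ∧ ok) — fails at 3.
No j in the window works → until fails.

False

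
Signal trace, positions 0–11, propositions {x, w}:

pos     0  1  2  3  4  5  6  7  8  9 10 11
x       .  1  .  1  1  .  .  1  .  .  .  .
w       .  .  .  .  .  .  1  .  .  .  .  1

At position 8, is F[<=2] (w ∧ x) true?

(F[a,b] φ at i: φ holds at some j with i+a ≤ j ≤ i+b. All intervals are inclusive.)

Check (w ∧ x) at each j in [8,10]:
  j=8: false
  j=9: false
  j=10: false
No position in the window satisfies it → formula fails.

No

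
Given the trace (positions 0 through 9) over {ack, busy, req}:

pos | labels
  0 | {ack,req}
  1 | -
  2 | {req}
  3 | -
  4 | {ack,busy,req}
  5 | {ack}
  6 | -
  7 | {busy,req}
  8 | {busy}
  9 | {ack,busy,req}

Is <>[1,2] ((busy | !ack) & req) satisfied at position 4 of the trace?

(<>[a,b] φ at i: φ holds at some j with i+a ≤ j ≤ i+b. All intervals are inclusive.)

No

Check ((busy | !ack) & req) at each j in [5,6]:
  j=5: false
  j=6: false
No position in the window satisfies it → formula fails.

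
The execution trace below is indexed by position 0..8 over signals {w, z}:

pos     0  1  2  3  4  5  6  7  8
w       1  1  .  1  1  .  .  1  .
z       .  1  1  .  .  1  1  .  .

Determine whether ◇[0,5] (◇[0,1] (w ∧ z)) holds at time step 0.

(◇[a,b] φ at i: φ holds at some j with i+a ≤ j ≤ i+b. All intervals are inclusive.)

Holds

Check ◇[0,1] (w ∧ z) at each j in [0,5]:
  j=0: holds (witness at 1)
  j=1: holds (witness at 1)
  j=2: fails (none in [2,3])
  j=3: fails (none in [3,4])
  j=4: fails (none in [4,5])
  j=5: fails (none in [5,6])
Found at j=0 → formula holds.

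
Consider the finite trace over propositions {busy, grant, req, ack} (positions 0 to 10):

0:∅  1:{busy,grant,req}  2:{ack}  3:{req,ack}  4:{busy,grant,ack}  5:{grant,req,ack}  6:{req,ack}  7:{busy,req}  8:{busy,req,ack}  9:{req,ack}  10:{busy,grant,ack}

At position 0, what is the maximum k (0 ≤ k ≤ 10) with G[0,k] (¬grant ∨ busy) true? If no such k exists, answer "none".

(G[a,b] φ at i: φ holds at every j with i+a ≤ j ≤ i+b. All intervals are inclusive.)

4

(¬grant ∨ busy) must hold from j=0 onward; find where it first fails.
  j=0: holds
  j=1: holds
  j=2: holds
  j=3: holds
  j=4: holds
  j=5: fails
Holds on [0,4], so largest k = 4.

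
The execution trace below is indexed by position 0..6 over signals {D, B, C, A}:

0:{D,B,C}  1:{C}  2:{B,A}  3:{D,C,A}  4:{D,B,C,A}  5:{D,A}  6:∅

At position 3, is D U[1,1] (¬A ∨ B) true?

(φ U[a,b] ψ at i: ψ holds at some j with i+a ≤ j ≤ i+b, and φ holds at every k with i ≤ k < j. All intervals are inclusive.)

Need some j in [4,4] with (¬A ∨ B), and D at every k in [3,j-1].
  j=4: (¬A ∨ B) holds; D holds at every k in [3,3] → satisfied.

Holds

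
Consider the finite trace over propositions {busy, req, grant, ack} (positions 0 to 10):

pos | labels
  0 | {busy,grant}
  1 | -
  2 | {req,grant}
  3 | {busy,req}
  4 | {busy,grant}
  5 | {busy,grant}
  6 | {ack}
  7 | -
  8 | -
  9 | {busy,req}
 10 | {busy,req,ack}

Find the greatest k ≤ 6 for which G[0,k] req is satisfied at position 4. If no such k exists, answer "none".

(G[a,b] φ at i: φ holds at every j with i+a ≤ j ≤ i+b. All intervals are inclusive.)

req must hold from j=4 onward; find where it first fails.
  j=4: fails → no k works.

none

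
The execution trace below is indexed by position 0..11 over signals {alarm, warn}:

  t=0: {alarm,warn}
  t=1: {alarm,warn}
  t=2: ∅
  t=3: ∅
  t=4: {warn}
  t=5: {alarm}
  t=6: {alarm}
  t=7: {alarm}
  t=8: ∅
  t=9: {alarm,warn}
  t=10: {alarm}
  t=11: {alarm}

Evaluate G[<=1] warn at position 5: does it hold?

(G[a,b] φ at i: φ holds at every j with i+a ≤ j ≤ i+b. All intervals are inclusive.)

Does not hold

Check warn at every j in [5,6]:
  j=5: false
  j=6: false
Fails at j=5 → formula fails.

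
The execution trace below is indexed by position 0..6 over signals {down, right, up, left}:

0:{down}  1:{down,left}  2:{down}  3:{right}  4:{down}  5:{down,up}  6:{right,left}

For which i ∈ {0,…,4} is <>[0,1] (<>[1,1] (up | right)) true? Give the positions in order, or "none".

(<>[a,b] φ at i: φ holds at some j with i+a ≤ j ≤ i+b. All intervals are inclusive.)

Evaluate at each i in [0,4]:
  i=0: ✗ (none in [0,1])
  i=1: ✓ (witness j=2)
  i=2: ✓ (witness j=2)
  i=3: ✓ (witness j=4)
  i=4: ✓ (witness j=4)

1, 2, 3, 4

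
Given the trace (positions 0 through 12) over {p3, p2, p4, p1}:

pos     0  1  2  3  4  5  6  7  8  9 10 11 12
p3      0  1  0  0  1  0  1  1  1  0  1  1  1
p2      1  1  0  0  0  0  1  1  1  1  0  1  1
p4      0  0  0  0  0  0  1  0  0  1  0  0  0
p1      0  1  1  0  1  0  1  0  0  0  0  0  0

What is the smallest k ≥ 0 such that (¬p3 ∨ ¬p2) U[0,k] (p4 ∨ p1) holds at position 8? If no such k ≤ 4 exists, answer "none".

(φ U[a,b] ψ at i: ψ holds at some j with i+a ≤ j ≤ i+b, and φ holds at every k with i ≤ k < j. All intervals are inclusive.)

Need earliest j ≥ 8 with (p4 ∨ p1), and (¬p3 ∨ ¬p2) at every k in [8,j-1].
  j=8: rhs fails.
  j=9: rhs holds but lhs fails at k=8.
  j=10: rhs fails.
  j=11: rhs fails.
  j=12: rhs fails.
No witness within the range → none.

none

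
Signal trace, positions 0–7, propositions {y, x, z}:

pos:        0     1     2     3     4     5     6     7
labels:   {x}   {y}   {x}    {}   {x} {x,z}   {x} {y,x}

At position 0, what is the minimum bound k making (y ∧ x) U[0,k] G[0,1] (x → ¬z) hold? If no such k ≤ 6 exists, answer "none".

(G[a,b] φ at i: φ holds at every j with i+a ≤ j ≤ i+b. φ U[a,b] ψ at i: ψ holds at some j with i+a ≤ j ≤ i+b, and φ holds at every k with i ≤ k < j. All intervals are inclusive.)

0

Need earliest j ≥ 0 with G[0,1] (x → ¬z), and (y ∧ x) at every k in [0,j-1].
  j=0: rhs holds (empty prefix). k = 0.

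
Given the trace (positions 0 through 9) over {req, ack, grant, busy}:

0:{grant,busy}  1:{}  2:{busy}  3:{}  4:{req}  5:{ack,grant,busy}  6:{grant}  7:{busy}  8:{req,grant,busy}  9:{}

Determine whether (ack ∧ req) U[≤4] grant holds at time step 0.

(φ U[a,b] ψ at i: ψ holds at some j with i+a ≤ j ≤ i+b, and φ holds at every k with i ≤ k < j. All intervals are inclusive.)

Holds

Need some j in [0,4] with grant, and (ack ∧ req) at every k in [0,j-1].
  j=0: grant holds; no prefix to check → satisfied.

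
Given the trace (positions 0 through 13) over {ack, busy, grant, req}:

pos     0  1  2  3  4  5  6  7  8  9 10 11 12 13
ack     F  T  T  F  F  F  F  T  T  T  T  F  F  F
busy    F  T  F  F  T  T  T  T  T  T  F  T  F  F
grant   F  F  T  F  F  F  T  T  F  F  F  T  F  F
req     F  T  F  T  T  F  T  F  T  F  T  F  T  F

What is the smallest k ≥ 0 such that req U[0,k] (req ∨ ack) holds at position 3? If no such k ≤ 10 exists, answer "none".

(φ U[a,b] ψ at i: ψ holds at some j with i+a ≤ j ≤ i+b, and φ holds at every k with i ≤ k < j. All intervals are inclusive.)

Need earliest j ≥ 3 with (req ∨ ack), and req at every k in [3,j-1].
  j=3: rhs holds (empty prefix). k = 0.

0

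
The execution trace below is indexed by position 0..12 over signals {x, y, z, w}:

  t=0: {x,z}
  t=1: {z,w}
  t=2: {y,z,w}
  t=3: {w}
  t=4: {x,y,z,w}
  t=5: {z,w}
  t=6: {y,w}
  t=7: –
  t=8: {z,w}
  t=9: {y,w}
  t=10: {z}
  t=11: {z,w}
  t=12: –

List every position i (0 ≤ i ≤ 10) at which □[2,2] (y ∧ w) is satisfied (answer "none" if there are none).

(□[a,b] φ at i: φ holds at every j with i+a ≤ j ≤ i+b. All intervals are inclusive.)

Evaluate at each i in [0,10]:
  i=0: ✓ (all of [2,2])
  i=1: ✗ (fails at j=3)
  i=2: ✓ (all of [4,4])
  i=3: ✗ (fails at j=5)
  i=4: ✓ (all of [6,6])
  i=5: ✗ (fails at j=7)
  i=6: ✗ (fails at j=8)
  i=7: ✓ (all of [9,9])
  i=8: ✗ (fails at j=10)
  i=9: ✗ (fails at j=11)
  i=10: ✗ (fails at j=12)

0, 2, 4, 7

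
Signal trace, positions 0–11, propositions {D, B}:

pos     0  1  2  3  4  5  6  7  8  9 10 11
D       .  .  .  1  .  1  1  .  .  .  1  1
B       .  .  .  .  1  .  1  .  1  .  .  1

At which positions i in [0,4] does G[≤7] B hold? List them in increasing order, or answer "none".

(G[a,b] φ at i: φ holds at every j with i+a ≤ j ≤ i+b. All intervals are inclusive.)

Evaluate at each i in [0,4]:
  i=0: ✗ (fails at j=0)
  i=1: ✗ (fails at j=1)
  i=2: ✗ (fails at j=2)
  i=3: ✗ (fails at j=3)
  i=4: ✗ (fails at j=5)

none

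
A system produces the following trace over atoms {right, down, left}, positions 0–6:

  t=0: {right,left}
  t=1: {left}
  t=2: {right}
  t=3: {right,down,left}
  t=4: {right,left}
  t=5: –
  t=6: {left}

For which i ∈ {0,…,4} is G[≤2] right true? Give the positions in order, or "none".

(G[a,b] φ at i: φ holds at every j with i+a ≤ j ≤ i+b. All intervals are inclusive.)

2

Evaluate at each i in [0,4]:
  i=0: ✗ (fails at j=1)
  i=1: ✗ (fails at j=1)
  i=2: ✓ (all of [2,4])
  i=3: ✗ (fails at j=5)
  i=4: ✗ (fails at j=5)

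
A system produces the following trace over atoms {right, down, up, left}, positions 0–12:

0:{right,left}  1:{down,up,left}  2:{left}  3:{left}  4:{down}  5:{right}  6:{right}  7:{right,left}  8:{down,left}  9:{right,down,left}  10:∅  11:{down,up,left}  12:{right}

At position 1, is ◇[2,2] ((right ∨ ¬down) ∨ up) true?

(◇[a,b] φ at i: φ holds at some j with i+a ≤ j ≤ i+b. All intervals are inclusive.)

True

Check ((right ∨ ¬down) ∨ up) at each j in [3,3]:
  j=3: true
Found at j=3 → formula holds.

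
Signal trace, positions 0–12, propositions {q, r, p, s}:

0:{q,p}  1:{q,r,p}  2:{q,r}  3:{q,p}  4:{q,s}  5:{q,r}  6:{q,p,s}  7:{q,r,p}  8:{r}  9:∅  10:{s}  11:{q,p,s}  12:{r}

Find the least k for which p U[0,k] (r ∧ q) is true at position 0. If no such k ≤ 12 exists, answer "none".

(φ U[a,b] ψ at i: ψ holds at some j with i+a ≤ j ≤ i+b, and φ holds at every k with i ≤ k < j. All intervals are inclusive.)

Need earliest j ≥ 0 with (r ∧ q), and p at every k in [0,j-1].
  j=0: rhs fails.
  j=1: rhs holds; lhs holds on [0,0]. k = 1.

1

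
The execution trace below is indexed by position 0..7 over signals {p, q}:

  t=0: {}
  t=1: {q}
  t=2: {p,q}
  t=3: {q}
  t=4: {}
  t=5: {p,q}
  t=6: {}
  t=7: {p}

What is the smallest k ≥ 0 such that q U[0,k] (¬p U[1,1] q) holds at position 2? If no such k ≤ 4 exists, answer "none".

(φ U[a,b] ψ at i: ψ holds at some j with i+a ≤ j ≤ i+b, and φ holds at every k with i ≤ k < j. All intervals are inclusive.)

2

Need earliest j ≥ 2 with (¬p U[1,1] q), and q at every k in [2,j-1].
  j=2: rhs fails.
  j=3: rhs fails.
  j=4: rhs holds; lhs holds on [2,3]. k = 2.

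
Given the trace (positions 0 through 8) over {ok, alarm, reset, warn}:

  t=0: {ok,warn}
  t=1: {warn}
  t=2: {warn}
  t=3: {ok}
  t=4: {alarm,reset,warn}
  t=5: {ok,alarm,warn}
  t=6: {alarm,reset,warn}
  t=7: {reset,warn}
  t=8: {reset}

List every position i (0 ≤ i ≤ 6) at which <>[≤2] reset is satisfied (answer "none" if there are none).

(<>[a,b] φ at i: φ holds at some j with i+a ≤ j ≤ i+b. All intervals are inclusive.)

2, 3, 4, 5, 6

Evaluate at each i in [0,6]:
  i=0: ✗ (none in [0,2])
  i=1: ✗ (none in [1,3])
  i=2: ✓ (witness j=4)
  i=3: ✓ (witness j=4)
  i=4: ✓ (witness j=4)
  i=5: ✓ (witness j=6)
  i=6: ✓ (witness j=6)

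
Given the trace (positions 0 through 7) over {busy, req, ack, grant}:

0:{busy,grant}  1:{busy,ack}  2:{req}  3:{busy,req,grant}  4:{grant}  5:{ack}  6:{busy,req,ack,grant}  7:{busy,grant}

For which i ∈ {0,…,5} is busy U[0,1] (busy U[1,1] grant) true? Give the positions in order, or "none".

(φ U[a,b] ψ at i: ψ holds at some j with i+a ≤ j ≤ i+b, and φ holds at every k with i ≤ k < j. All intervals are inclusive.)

3

Evaluate at each i in [0,5]:
  i=0: ✗ (no rhs in [0,1])
  i=1: ✗ (no rhs in [1,2])
  i=2: ✗ (lhs fails at k=2 before rhs at j=3)
  i=3: ✓ (rhs at j=3)
  i=4: ✗ (no rhs in [4,5])
  i=5: ✗ (lhs fails at k=5 before rhs at j=6)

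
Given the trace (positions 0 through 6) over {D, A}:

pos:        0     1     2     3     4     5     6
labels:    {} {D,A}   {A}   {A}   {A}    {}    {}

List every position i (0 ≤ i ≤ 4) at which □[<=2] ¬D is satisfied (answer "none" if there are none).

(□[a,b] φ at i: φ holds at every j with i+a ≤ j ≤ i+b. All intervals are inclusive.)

2, 3, 4

Evaluate at each i in [0,4]:
  i=0: ✗ (fails at j=1)
  i=1: ✗ (fails at j=1)
  i=2: ✓ (all of [2,4])
  i=3: ✓ (all of [3,5])
  i=4: ✓ (all of [4,6])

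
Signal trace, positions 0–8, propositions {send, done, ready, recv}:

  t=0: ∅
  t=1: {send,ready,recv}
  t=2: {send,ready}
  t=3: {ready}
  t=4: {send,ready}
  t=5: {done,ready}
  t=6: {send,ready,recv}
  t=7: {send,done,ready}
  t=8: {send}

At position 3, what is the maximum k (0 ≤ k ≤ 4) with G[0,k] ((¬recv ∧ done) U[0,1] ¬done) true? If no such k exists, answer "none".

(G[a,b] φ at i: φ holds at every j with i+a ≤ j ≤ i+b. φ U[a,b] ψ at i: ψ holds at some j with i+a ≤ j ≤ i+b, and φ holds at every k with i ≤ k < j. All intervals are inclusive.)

4

((¬recv ∧ done) U[0,1] ¬done) must hold from j=3 onward; find where it first fails.
  j=3: holds
  j=4: holds
  j=5: holds
  j=6: holds
  j=7: holds
Holds through j=7; largest k = 4.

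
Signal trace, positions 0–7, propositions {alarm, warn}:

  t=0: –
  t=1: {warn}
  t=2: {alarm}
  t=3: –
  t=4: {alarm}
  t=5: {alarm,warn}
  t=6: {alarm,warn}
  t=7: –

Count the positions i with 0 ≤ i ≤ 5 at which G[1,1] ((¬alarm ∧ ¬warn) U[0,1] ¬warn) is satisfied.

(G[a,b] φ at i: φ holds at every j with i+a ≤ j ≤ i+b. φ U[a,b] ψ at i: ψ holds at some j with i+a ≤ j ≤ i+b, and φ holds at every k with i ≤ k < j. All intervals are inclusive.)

Evaluate at each i in [0,5]:
  i=0: ✗ (fails at j=1)
  i=1: ✓ (all of [2,2])
  i=2: ✓ (all of [3,3])
  i=3: ✓ (all of [4,4])
  i=4: ✗ (fails at j=5)
  i=5: ✗ (fails at j=6)
Positions where it holds: {1, 2, 3} → 3.

3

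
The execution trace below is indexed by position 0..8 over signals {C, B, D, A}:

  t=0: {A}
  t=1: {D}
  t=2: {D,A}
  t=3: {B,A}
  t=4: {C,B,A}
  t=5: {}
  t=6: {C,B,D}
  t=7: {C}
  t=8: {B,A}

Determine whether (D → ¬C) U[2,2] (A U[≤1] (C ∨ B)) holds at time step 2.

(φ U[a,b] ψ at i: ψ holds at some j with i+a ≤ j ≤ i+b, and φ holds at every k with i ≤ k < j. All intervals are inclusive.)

Holds

Need some j in [4,4] with (A U[≤1] (C ∨ B)), and (D → ¬C) at every k in [2,j-1].
  j=4: (A U[≤1] (C ∨ B)) holds; (D → ¬C) holds at every k in [2,3] → satisfied.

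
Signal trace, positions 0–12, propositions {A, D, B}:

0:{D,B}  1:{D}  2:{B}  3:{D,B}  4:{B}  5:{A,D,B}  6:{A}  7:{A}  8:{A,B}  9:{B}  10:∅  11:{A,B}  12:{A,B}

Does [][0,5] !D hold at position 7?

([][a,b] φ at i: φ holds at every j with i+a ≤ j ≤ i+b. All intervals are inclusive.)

Yes

Check !D at every j in [7,12]:
  j=7: true
  j=8: true
  j=9: true
  j=10: true
  j=11: true
  j=12: true
All positions satisfy it → formula holds.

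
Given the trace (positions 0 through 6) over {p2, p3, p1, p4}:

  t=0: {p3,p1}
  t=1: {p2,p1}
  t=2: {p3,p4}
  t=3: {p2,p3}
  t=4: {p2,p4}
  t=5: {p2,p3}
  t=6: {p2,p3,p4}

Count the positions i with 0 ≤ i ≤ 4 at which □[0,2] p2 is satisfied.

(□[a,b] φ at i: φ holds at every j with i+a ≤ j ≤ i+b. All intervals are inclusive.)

Evaluate at each i in [0,4]:
  i=0: ✗ (fails at j=0)
  i=1: ✗ (fails at j=2)
  i=2: ✗ (fails at j=2)
  i=3: ✓ (all of [3,5])
  i=4: ✓ (all of [4,6])
Positions where it holds: {3, 4} → 2.

2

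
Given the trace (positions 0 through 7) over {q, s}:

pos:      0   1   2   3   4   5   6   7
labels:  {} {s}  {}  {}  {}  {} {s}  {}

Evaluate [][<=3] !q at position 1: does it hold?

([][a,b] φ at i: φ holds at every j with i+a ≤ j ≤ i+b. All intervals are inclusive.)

True

Check !q at every j in [1,4]:
  j=1: true
  j=2: true
  j=3: true
  j=4: true
All positions satisfy it → formula holds.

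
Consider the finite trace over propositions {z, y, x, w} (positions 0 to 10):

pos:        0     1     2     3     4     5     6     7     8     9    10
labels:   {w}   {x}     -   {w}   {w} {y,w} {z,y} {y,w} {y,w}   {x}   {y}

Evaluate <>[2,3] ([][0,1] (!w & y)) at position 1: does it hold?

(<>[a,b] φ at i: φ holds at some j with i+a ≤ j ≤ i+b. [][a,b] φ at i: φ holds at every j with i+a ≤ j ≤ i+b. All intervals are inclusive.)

No

Check [][0,1] (!w & y) at each j in [3,4]:
  j=3: fails at 3
  j=4: fails at 4
No position in the window satisfies it → formula fails.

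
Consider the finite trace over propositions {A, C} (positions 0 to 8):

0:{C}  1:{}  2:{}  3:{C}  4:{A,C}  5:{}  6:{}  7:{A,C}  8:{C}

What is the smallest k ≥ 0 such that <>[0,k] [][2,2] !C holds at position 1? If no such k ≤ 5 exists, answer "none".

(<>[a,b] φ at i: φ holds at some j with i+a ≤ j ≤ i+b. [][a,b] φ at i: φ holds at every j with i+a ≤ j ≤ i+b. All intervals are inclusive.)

2

Scan j = 1,2,… for [][2,2] !C:
  j=1: fails
  j=2: fails
  j=3: holds
First hit at j=3, so smallest k = 3-1 = 2.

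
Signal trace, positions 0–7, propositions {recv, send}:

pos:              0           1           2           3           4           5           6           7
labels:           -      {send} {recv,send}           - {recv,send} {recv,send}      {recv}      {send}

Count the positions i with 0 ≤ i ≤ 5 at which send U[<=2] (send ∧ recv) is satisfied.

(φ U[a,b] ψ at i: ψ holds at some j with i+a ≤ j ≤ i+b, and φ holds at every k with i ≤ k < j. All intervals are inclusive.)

4

Evaluate at each i in [0,5]:
  i=0: ✗ (lhs fails at k=0 before rhs at j=2)
  i=1: ✓ (rhs at j=2; lhs holds on [1,1])
  i=2: ✓ (rhs at j=2)
  i=3: ✗ (lhs fails at k=3 before rhs at j=4)
  i=4: ✓ (rhs at j=4)
  i=5: ✓ (rhs at j=5)
Positions where it holds: {1, 2, 4, 5} → 4.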